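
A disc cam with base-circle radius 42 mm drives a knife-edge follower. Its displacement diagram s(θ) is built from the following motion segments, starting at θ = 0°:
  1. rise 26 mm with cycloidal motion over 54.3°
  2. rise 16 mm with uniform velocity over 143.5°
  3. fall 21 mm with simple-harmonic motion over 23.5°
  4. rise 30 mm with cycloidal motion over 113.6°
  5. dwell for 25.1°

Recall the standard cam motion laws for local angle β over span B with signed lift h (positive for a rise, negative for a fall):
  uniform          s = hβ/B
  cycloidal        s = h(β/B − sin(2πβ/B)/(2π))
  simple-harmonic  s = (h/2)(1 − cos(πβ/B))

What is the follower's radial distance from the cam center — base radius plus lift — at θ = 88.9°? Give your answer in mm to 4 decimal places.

seg 1 [0°–54.3°] cycloidal, h=26: full span → s += 26 → s = 26.0000
seg 2 [54.3°–197.8°] uniform, h=16: θ=88.9° here. β=34.6, B=143.5. 16·34.6/143.5 = 3.8578 → s = 29.8578
radial distance = base radius + s = 42 + 29.8578 = 71.8578

71.8578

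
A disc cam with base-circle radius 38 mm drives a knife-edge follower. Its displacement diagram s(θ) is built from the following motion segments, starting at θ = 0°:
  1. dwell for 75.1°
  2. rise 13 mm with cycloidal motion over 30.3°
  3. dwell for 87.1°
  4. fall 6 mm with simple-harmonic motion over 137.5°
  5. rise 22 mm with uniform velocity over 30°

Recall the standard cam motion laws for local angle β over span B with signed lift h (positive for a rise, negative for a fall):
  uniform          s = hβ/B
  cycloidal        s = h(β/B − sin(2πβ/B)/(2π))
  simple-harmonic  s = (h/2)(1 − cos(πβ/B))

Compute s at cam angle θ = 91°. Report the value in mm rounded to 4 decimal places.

seg 1 [0°–75.1°] dwell: s stays 0.0000
seg 2 [75.1°–105.4°] cycloidal, h=13: θ=91° here. β=15.9, B=30.3. 13·(0.5248 − sin(2π·0.5248)/(2π)) = 7.1423 → s = 7.1423

7.1423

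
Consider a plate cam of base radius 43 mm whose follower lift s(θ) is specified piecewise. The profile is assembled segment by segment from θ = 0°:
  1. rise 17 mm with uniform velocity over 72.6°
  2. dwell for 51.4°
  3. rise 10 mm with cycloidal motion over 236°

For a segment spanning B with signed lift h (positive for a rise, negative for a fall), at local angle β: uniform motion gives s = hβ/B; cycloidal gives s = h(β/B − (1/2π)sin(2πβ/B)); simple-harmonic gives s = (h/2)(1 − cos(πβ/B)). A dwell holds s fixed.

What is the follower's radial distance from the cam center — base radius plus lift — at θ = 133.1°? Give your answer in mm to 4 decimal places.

seg 1 [0°–72.6°] uniform, h=17: full span → s += 17 → s = 17.0000
seg 2 [72.6°–124°] dwell: s stays 17.0000
seg 3 [124°–360°] cycloidal, h=10: θ=133.1° here. β=9.1, B=236. 10·(0.0386 − sin(2π·0.0386)/(2π)) = 0.0038 → s = 17.0038
radial distance = base radius + s = 43 + 17.0038 = 60.0038

60.0038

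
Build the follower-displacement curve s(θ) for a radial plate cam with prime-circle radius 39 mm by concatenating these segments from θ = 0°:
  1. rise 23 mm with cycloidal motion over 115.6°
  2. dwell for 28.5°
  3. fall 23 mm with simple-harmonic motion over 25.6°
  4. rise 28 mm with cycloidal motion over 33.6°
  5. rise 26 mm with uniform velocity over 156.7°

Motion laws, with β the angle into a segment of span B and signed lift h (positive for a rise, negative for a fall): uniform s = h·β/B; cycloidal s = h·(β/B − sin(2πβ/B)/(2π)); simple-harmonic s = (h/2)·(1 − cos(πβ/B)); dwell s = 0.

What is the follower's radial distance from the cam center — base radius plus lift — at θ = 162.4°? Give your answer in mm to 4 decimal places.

seg 1 [0°–115.6°] cycloidal, h=23: full span → s += 23 → s = 23.0000
seg 2 [115.6°–144.1°] dwell: s stays 23.0000
seg 3 [144.1°–169.7°] simple-harmonic, h=-23: θ=162.4° here. β=18.3, B=25.6. -23/2·(1 − cos(π·0.7148)) = -18.6859 → s = 4.3141
radial distance = base radius + s = 39 + 4.3141 = 43.3141

43.3141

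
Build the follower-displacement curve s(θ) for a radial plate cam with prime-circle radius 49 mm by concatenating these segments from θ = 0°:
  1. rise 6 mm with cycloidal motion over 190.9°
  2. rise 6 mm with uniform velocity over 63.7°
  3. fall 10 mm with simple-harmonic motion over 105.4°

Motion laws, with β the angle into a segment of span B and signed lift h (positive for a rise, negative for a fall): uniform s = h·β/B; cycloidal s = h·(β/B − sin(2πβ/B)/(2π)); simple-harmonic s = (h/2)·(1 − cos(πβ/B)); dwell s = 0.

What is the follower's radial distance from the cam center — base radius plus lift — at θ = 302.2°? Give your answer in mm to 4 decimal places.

seg 1 [0°–190.9°] cycloidal, h=6: full span → s += 6 → s = 6.0000
seg 2 [190.9°–254.6°] uniform, h=6: full span → s += 6 → s = 12.0000
seg 3 [254.6°–360°] simple-harmonic, h=-10: θ=302.2° here. β=47.6, B=105.4. -10/2·(1 − cos(π·0.4516)) = -4.2429 → s = 7.7571
radial distance = base radius + s = 49 + 7.7571 = 56.7571

56.7571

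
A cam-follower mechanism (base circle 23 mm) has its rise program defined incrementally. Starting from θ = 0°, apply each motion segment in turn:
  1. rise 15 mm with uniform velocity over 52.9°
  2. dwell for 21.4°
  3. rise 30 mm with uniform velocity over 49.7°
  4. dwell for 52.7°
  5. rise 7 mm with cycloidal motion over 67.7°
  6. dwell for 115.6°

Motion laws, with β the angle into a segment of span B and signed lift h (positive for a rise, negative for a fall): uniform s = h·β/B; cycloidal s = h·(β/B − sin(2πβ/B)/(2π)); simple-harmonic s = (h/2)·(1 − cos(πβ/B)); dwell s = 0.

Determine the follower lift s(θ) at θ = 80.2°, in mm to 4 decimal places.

seg 1 [0°–52.9°] uniform, h=15: full span → s += 15 → s = 15.0000
seg 2 [52.9°–74.3°] dwell: s stays 15.0000
seg 3 [74.3°–124°] uniform, h=30: θ=80.2° here. β=5.9, B=49.7. 30·5.9/49.7 = 3.5614 → s = 18.5614

18.5614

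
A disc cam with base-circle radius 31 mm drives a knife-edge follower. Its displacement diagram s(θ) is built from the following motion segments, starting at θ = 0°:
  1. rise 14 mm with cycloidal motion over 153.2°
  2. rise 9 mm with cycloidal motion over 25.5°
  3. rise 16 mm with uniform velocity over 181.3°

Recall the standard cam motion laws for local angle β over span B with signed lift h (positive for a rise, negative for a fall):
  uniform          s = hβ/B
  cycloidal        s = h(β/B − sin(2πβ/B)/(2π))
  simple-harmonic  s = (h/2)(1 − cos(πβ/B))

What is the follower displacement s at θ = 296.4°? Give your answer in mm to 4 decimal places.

seg 1 [0°–153.2°] cycloidal, h=14: full span → s += 14 → s = 14.0000
seg 2 [153.2°–178.7°] cycloidal, h=9: full span → s += 9 → s = 23.0000
seg 3 [178.7°–360°] uniform, h=16: θ=296.4° here. β=117.7, B=181.3. 16·117.7/181.3 = 10.3872 → s = 33.3872

33.3872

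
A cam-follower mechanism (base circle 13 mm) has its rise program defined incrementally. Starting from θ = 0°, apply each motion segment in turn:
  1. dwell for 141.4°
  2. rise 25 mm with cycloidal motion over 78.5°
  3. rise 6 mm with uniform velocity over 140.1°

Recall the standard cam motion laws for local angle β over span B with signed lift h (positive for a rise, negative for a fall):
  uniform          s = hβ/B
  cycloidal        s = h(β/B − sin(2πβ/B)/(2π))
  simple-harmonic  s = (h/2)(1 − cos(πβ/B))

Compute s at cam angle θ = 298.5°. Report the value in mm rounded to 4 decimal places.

seg 1 [0°–141.4°] dwell: s stays 0.0000
seg 2 [141.4°–219.9°] cycloidal, h=25: full span → s += 25 → s = 25.0000
seg 3 [219.9°–360°] uniform, h=6: θ=298.5° here. β=78.6, B=140.1. 6·78.6/140.1 = 3.3662 → s = 28.3662

28.3662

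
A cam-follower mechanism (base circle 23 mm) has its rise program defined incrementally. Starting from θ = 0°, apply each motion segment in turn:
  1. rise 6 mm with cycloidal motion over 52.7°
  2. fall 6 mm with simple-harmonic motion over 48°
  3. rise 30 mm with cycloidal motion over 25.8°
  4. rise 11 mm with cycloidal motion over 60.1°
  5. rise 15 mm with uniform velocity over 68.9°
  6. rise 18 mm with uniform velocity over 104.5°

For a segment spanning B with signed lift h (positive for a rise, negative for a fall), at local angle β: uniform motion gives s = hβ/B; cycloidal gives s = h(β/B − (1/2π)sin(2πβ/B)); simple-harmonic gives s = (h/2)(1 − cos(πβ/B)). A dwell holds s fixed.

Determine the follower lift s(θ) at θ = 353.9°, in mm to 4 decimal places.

seg 1 [0°–52.7°] cycloidal, h=6: full span → s += 6 → s = 6.0000
seg 2 [52.7°–100.7°] simple-harmonic, h=-6: full span → s += -6 → s = 0.0000
seg 3 [100.7°–126.5°] cycloidal, h=30: full span → s += 30 → s = 30.0000
seg 4 [126.5°–186.6°] cycloidal, h=11: full span → s += 11 → s = 41.0000
seg 5 [186.6°–255.5°] uniform, h=15: full span → s += 15 → s = 56.0000
seg 6 [255.5°–360°] uniform, h=18: θ=353.9° here. β=98.4, B=104.5. 18·98.4/104.5 = 16.9493 → s = 72.9493

72.9493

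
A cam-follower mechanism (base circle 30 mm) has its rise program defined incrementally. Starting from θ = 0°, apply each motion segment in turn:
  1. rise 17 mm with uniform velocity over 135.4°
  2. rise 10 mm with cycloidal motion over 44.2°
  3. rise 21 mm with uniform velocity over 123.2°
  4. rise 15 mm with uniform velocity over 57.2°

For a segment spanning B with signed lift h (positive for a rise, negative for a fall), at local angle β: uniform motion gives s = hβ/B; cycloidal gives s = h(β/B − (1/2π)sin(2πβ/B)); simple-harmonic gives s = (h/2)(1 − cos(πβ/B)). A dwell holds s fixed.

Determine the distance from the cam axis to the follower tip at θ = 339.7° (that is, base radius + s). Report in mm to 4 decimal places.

seg 1 [0°–135.4°] uniform, h=17: full span → s += 17 → s = 17.0000
seg 2 [135.4°–179.6°] cycloidal, h=10: full span → s += 10 → s = 27.0000
seg 3 [179.6°–302.8°] uniform, h=21: full span → s += 21 → s = 48.0000
seg 4 [302.8°–360°] uniform, h=15: θ=339.7° here. β=36.9, B=57.2. 15·36.9/57.2 = 9.6766 → s = 57.6766
radial distance = base radius + s = 30 + 57.6766 = 87.6766

87.6766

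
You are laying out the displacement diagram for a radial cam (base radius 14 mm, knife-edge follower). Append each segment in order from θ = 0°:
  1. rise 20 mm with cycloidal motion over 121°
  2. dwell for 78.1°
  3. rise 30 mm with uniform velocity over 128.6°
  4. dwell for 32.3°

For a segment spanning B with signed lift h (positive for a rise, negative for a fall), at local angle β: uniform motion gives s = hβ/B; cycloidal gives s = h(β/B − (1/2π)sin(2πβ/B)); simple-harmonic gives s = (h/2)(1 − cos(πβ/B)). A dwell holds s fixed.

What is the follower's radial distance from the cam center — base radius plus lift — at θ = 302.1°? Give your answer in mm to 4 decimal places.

seg 1 [0°–121°] cycloidal, h=20: full span → s += 20 → s = 20.0000
seg 2 [121°–199.1°] dwell: s stays 20.0000
seg 3 [199.1°–327.7°] uniform, h=30: θ=302.1° here. β=103, B=128.6. 30·103/128.6 = 24.0280 → s = 44.0280
radial distance = base radius + s = 14 + 44.0280 = 58.0280

58.0280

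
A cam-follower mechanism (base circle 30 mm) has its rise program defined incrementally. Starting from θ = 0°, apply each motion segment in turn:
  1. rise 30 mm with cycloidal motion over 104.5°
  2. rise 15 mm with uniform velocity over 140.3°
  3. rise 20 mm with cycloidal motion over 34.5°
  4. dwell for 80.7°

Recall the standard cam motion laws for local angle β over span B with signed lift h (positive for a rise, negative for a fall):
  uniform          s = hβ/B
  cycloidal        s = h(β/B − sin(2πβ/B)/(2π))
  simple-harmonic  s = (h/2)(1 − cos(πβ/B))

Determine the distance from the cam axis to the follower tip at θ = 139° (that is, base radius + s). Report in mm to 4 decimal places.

seg 1 [0°–104.5°] cycloidal, h=30: full span → s += 30 → s = 30.0000
seg 2 [104.5°–244.8°] uniform, h=15: θ=139° here. β=34.5, B=140.3. 15·34.5/140.3 = 3.6885 → s = 33.6885
radial distance = base radius + s = 30 + 33.6885 = 63.6885

63.6885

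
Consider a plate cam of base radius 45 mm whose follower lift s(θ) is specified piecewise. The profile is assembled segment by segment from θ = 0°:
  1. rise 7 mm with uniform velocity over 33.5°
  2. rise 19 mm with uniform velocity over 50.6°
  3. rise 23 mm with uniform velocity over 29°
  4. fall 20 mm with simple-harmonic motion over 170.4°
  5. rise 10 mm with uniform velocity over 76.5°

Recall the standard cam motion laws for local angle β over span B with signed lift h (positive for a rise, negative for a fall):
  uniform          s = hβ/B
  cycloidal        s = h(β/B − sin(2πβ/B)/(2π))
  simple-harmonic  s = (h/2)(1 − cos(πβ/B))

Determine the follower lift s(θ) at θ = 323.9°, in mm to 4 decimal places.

seg 1 [0°–33.5°] uniform, h=7: full span → s += 7 → s = 7.0000
seg 2 [33.5°–84.1°] uniform, h=19: full span → s += 19 → s = 26.0000
seg 3 [84.1°–113.1°] uniform, h=23: full span → s += 23 → s = 49.0000
seg 4 [113.1°–283.5°] simple-harmonic, h=-20: full span → s += -20 → s = 29.0000
seg 5 [283.5°–360°] uniform, h=10: θ=323.9° here. β=40.4, B=76.5. 10·40.4/76.5 = 5.2810 → s = 34.2810

34.2810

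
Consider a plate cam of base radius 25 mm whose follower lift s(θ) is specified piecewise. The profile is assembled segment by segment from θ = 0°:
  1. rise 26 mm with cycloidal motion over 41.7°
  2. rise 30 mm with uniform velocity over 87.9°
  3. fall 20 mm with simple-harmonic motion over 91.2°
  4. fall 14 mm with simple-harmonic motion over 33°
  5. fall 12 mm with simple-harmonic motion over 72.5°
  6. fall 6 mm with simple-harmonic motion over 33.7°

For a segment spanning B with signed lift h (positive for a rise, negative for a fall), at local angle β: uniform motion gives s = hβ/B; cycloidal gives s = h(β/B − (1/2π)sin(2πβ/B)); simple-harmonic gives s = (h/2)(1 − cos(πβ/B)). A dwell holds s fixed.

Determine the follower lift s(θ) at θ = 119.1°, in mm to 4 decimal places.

seg 1 [0°–41.7°] cycloidal, h=26: full span → s += 26 → s = 26.0000
seg 2 [41.7°–129.6°] uniform, h=30: θ=119.1° here. β=77.4, B=87.9. 30·77.4/87.9 = 26.4164 → s = 52.4164

52.4164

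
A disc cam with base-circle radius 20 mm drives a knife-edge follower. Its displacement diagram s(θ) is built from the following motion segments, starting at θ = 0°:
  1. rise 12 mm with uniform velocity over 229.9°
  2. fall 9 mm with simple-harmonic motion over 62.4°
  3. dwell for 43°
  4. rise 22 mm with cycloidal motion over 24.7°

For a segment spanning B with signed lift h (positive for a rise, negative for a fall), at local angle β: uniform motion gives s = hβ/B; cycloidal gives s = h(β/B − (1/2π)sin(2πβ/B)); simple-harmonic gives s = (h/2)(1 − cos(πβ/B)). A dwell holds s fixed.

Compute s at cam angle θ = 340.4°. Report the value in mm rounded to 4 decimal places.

seg 1 [0°–229.9°] uniform, h=12: full span → s += 12 → s = 12.0000
seg 2 [229.9°–292.3°] simple-harmonic, h=-9: full span → s += -9 → s = 3.0000
seg 3 [292.3°–335.3°] dwell: s stays 3.0000
seg 4 [335.3°–360°] cycloidal, h=22: θ=340.4° here. β=5.1, B=24.7. 22·(0.2065 − sin(2π·0.2065)/(2π)) = 1.1712 → s = 4.1712

4.1712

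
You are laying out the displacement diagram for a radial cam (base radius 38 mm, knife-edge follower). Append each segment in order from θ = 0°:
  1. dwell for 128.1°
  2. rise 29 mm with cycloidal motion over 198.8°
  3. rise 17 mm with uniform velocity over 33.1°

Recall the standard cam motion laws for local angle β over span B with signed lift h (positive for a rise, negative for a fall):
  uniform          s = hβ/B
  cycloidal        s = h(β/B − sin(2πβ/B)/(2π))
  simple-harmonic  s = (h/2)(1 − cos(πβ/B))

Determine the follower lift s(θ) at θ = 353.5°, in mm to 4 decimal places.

seg 1 [0°–128.1°] dwell: s stays 0.0000
seg 2 [128.1°–326.9°] cycloidal, h=29: full span → s += 29 → s = 29.0000
seg 3 [326.9°–360°] uniform, h=17: θ=353.5° here. β=26.6, B=33.1. 17·26.6/33.1 = 13.6616 → s = 42.6616

42.6616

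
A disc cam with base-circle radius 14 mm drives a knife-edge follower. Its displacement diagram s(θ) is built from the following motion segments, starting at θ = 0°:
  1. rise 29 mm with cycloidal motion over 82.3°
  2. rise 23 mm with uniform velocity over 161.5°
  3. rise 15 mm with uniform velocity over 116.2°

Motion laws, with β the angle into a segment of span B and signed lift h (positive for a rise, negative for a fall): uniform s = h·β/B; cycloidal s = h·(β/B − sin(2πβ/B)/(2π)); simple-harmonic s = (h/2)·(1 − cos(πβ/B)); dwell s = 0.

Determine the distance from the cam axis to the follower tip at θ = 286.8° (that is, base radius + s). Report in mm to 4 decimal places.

seg 1 [0°–82.3°] cycloidal, h=29: full span → s += 29 → s = 29.0000
seg 2 [82.3°–243.8°] uniform, h=23: full span → s += 23 → s = 52.0000
seg 3 [243.8°–360°] uniform, h=15: θ=286.8° here. β=43, B=116.2. 15·43/116.2 = 5.5508 → s = 57.5508
radial distance = base radius + s = 14 + 57.5508 = 71.5508

71.5508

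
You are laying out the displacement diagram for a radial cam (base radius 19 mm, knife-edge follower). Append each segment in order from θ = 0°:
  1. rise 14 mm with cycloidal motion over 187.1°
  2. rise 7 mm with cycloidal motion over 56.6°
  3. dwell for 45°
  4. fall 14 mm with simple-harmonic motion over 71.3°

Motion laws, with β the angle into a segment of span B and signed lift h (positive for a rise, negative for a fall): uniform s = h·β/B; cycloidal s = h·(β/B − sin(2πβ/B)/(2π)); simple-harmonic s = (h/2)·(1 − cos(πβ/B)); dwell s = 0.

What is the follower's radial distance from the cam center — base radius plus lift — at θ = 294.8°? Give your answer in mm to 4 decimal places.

seg 1 [0°–187.1°] cycloidal, h=14: full span → s += 14 → s = 14.0000
seg 2 [187.1°–243.7°] cycloidal, h=7: full span → s += 7 → s = 21.0000
seg 3 [243.7°–288.7°] dwell: s stays 21.0000
seg 4 [288.7°–360°] simple-harmonic, h=-14: θ=294.8° here. β=6.1, B=71.3. -14/2·(1 − cos(π·0.0856)) = -0.2513 → s = 20.7487
radial distance = base radius + s = 19 + 20.7487 = 39.7487

39.7487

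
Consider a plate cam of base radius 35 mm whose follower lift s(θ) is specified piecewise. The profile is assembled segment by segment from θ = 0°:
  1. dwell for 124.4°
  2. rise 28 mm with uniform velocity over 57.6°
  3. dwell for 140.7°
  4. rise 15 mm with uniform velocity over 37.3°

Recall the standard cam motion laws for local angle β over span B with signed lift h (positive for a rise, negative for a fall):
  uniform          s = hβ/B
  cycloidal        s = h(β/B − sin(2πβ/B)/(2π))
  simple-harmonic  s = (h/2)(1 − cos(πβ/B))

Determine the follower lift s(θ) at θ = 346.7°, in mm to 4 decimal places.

seg 1 [0°–124.4°] dwell: s stays 0.0000
seg 2 [124.4°–182°] uniform, h=28: full span → s += 28 → s = 28.0000
seg 3 [182°–322.7°] dwell: s stays 28.0000
seg 4 [322.7°–360°] uniform, h=15: θ=346.7° here. β=24, B=37.3. 15·24/37.3 = 9.6515 → s = 37.6515

37.6515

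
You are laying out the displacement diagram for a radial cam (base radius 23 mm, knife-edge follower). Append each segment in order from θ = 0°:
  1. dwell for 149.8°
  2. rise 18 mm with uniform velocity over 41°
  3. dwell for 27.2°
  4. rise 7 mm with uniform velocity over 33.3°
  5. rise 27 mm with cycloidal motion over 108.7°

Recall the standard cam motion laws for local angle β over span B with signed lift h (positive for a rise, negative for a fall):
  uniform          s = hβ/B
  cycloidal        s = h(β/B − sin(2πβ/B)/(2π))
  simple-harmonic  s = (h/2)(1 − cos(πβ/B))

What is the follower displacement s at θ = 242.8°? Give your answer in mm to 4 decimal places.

seg 1 [0°–149.8°] dwell: s stays 0.0000
seg 2 [149.8°–190.8°] uniform, h=18: full span → s += 18 → s = 18.0000
seg 3 [190.8°–218°] dwell: s stays 18.0000
seg 4 [218°–251.3°] uniform, h=7: θ=242.8° here. β=24.8, B=33.3. 7·24.8/33.3 = 5.2132 → s = 23.2132

23.2132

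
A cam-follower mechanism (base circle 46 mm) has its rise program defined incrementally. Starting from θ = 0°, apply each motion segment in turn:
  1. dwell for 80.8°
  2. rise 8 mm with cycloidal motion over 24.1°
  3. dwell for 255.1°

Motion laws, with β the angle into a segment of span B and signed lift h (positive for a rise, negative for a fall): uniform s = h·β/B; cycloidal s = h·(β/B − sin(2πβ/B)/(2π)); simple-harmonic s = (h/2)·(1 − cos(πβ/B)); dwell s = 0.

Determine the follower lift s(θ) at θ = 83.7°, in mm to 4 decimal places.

seg 1 [0°–80.8°] dwell: s stays 0.0000
seg 2 [80.8°–104.9°] cycloidal, h=8: θ=83.7° here. β=2.9, B=24.1. 8·(0.1203 − sin(2π·0.1203)/(2π)) = 0.0891 → s = 0.0891

0.0891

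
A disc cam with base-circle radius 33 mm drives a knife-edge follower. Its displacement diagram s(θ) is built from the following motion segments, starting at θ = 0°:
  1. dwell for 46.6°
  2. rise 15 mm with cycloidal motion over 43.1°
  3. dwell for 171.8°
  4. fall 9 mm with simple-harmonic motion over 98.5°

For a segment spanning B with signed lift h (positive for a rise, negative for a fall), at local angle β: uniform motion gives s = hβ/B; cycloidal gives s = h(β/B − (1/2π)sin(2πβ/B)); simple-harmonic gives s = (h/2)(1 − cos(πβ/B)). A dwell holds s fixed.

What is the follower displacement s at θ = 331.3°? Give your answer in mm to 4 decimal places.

seg 1 [0°–46.6°] dwell: s stays 0.0000
seg 2 [46.6°–89.7°] cycloidal, h=15: full span → s += 15 → s = 15.0000
seg 3 [89.7°–261.5°] dwell: s stays 15.0000
seg 4 [261.5°–360°] simple-harmonic, h=-9: θ=331.3° here. β=69.8, B=98.5. -9/2·(1 − cos(π·0.7086)) = -7.2427 → s = 7.7573

7.7573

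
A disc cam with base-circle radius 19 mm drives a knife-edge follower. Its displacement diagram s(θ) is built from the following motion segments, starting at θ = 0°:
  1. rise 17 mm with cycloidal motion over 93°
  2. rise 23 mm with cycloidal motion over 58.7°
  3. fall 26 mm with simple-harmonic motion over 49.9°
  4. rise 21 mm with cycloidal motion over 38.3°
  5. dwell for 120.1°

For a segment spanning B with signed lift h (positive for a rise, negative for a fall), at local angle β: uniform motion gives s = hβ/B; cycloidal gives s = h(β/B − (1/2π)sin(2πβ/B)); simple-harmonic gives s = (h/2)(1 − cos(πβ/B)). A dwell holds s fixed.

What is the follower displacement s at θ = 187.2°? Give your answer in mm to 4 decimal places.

seg 1 [0°–93°] cycloidal, h=17: full span → s += 17 → s = 17.0000
seg 2 [93°–151.7°] cycloidal, h=23: full span → s += 23 → s = 40.0000
seg 3 [151.7°–201.6°] simple-harmonic, h=-26: θ=187.2° here. β=35.5, B=49.9. -26/2·(1 − cos(π·0.7114)) = -21.0136 → s = 18.9864

18.9864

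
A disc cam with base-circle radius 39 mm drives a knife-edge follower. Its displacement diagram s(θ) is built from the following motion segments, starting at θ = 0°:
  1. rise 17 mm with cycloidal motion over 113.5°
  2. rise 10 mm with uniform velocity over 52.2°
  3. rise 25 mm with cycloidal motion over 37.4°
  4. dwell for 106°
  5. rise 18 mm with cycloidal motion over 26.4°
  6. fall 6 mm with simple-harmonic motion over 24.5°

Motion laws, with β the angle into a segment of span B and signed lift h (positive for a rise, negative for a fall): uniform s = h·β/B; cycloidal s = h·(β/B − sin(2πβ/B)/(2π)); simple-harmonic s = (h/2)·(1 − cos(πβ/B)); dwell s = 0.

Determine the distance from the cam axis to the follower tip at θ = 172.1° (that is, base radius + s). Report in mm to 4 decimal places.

seg 1 [0°–113.5°] cycloidal, h=17: full span → s += 17 → s = 17.0000
seg 2 [113.5°–165.7°] uniform, h=10: full span → s += 10 → s = 27.0000
seg 3 [165.7°–203.1°] cycloidal, h=25: θ=172.1° here. β=6.4, B=37.4. 25·(0.1711 − sin(2π·0.1711)/(2π)) = 0.7779 → s = 27.7779
radial distance = base radius + s = 39 + 27.7779 = 66.7779

66.7779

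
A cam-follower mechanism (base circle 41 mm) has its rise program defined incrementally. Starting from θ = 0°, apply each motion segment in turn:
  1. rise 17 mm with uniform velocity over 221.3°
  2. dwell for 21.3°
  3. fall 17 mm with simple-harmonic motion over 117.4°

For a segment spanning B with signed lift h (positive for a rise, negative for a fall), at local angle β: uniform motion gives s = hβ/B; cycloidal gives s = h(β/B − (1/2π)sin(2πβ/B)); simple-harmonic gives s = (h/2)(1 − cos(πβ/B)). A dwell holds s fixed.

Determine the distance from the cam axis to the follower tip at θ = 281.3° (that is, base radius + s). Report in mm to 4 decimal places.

seg 1 [0°–221.3°] uniform, h=17: full span → s += 17 → s = 17.0000
seg 2 [221.3°–242.6°] dwell: s stays 17.0000
seg 3 [242.6°–360°] simple-harmonic, h=-17: θ=281.3° here. β=38.7, B=117.4. -17/2·(1 − cos(π·0.3296)) = -4.1649 → s = 12.8351
radial distance = base radius + s = 41 + 12.8351 = 53.8351

53.8351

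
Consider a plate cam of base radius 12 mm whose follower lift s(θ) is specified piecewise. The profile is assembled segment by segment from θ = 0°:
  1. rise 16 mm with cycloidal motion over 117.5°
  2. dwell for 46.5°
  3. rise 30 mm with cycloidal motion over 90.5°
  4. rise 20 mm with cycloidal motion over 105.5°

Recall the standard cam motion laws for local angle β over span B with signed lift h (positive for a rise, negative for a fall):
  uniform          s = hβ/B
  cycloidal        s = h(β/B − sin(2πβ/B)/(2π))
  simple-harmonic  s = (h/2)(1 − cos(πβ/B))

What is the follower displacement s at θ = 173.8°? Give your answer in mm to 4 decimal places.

seg 1 [0°–117.5°] cycloidal, h=16: full span → s += 16 → s = 16.0000
seg 2 [117.5°–164°] dwell: s stays 16.0000
seg 3 [164°–254.5°] cycloidal, h=30: θ=173.8° here. β=9.8, B=90.5. 30·(0.1083 − sin(2π·0.1083)/(2π)) = 0.2449 → s = 16.2449

16.2449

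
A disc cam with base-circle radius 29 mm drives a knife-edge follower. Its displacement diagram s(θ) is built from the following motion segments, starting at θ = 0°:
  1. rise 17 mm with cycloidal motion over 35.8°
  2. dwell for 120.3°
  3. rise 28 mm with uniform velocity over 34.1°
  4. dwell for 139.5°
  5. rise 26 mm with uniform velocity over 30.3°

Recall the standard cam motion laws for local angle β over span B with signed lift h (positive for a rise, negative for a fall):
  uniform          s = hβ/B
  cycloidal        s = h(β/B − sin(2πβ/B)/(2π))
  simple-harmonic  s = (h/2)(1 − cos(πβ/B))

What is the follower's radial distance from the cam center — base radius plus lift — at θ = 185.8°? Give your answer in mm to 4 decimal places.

seg 1 [0°–35.8°] cycloidal, h=17: full span → s += 17 → s = 17.0000
seg 2 [35.8°–156.1°] dwell: s stays 17.0000
seg 3 [156.1°–190.2°] uniform, h=28: θ=185.8° here. β=29.7, B=34.1. 28·29.7/34.1 = 24.3871 → s = 41.3871
radial distance = base radius + s = 29 + 41.3871 = 70.3871

70.3871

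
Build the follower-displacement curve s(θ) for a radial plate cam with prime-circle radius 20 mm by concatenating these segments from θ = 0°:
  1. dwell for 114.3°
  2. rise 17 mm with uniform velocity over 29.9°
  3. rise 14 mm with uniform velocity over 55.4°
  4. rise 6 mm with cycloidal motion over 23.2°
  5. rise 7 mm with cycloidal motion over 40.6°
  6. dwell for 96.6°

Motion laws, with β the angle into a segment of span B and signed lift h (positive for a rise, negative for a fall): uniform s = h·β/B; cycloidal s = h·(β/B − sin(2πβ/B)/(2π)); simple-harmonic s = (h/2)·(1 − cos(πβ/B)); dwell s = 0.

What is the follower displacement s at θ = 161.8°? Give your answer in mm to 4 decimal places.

seg 1 [0°–114.3°] dwell: s stays 0.0000
seg 2 [114.3°–144.2°] uniform, h=17: full span → s += 17 → s = 17.0000
seg 3 [144.2°–199.6°] uniform, h=14: θ=161.8° here. β=17.6, B=55.4. 14·17.6/55.4 = 4.4477 → s = 21.4477

21.4477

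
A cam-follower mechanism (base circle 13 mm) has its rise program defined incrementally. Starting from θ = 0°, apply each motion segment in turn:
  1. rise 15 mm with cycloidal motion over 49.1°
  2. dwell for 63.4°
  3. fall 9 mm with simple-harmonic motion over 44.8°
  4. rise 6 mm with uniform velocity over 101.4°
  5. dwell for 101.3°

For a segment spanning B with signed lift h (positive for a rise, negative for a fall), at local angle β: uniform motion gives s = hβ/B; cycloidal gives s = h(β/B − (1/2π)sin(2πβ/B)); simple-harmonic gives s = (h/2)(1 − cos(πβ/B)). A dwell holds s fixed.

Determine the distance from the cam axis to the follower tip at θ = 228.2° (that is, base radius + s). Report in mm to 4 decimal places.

seg 1 [0°–49.1°] cycloidal, h=15: full span → s += 15 → s = 15.0000
seg 2 [49.1°–112.5°] dwell: s stays 15.0000
seg 3 [112.5°–157.3°] simple-harmonic, h=-9: full span → s += -9 → s = 6.0000
seg 4 [157.3°–258.7°] uniform, h=6: θ=228.2° here. β=70.9, B=101.4. 6·70.9/101.4 = 4.1953 → s = 10.1953
radial distance = base radius + s = 13 + 10.1953 = 23.1953

23.1953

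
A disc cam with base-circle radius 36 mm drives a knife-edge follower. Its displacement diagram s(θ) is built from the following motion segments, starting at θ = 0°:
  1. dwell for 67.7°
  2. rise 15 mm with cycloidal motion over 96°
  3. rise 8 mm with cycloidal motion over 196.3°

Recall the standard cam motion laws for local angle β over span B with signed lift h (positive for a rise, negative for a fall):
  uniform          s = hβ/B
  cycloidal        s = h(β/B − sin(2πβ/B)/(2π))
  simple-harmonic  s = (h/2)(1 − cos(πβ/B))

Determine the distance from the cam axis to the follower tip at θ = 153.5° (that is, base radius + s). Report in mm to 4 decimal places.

seg 1 [0°–67.7°] dwell: s stays 0.0000
seg 2 [67.7°–163.7°] cycloidal, h=15: θ=153.5° here. β=85.8, B=96. 15·(0.8938 − sin(2π·0.8938)/(2π)) = 14.8842 → s = 14.8842
radial distance = base radius + s = 36 + 14.8842 = 50.8842

50.8842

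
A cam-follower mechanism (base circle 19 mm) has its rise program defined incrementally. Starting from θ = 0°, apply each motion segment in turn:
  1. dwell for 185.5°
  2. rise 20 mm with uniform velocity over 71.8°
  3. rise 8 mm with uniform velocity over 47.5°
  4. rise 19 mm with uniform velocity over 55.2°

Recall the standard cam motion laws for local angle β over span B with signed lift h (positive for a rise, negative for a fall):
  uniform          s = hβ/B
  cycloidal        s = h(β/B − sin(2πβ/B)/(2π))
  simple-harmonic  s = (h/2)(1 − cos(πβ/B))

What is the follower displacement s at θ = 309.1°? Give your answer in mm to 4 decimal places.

seg 1 [0°–185.5°] dwell: s stays 0.0000
seg 2 [185.5°–257.3°] uniform, h=20: full span → s += 20 → s = 20.0000
seg 3 [257.3°–304.8°] uniform, h=8: full span → s += 8 → s = 28.0000
seg 4 [304.8°–360°] uniform, h=19: θ=309.1° here. β=4.3, B=55.2. 19·4.3/55.2 = 1.4801 → s = 29.4801

29.4801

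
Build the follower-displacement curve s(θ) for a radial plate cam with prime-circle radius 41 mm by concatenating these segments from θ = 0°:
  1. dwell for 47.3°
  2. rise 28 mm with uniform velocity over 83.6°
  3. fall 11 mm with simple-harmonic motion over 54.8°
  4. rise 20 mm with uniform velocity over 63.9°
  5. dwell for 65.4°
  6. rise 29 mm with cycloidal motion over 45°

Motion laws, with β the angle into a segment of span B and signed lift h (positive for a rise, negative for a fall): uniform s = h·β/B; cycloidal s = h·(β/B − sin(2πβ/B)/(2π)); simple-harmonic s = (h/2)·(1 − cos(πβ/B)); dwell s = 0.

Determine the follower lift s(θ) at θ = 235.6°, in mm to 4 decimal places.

seg 1 [0°–47.3°] dwell: s stays 0.0000
seg 2 [47.3°–130.9°] uniform, h=28: full span → s += 28 → s = 28.0000
seg 3 [130.9°–185.7°] simple-harmonic, h=-11: full span → s += -11 → s = 17.0000
seg 4 [185.7°–249.6°] uniform, h=20: θ=235.6° here. β=49.9, B=63.9. 20·49.9/63.9 = 15.6182 → s = 32.6182

32.6182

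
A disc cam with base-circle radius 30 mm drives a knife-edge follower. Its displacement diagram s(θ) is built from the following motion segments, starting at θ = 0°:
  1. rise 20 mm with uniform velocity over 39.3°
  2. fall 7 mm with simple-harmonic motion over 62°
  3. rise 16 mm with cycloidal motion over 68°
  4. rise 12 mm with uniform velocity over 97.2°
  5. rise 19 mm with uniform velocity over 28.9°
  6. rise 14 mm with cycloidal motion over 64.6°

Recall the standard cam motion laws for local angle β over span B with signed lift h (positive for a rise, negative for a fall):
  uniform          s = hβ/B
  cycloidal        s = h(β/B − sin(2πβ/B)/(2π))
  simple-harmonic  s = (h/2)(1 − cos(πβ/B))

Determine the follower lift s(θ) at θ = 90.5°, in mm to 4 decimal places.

seg 1 [0°–39.3°] uniform, h=20: full span → s += 20 → s = 20.0000
seg 2 [39.3°–101.3°] simple-harmonic, h=-7: θ=90.5° here. β=51.2, B=62. -7/2·(1 − cos(π·0.8258)) = -6.4889 → s = 13.5111

13.5111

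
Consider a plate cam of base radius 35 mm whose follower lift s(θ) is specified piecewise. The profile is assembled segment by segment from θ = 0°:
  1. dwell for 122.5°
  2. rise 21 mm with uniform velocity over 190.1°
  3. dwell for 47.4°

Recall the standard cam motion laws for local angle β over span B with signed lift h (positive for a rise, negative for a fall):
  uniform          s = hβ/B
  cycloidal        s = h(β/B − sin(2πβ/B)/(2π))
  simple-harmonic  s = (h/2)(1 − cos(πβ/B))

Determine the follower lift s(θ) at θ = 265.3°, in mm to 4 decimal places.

seg 1 [0°–122.5°] dwell: s stays 0.0000
seg 2 [122.5°–312.6°] uniform, h=21: θ=265.3° here. β=142.8, B=190.1. 21·142.8/190.1 = 15.7749 → s = 15.7749

15.7749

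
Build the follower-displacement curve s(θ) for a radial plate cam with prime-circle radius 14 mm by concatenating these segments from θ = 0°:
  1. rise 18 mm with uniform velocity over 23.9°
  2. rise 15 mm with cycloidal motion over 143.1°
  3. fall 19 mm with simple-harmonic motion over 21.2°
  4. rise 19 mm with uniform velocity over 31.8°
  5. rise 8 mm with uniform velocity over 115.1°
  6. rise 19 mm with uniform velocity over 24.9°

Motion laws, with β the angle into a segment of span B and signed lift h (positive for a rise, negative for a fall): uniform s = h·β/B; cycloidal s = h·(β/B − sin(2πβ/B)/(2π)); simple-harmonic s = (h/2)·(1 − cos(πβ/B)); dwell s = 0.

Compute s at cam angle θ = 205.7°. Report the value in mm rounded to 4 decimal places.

seg 1 [0°–23.9°] uniform, h=18: full span → s += 18 → s = 18.0000
seg 2 [23.9°–167°] cycloidal, h=15: full span → s += 15 → s = 33.0000
seg 3 [167°–188.2°] simple-harmonic, h=-19: full span → s += -19 → s = 14.0000
seg 4 [188.2°–220°] uniform, h=19: θ=205.7° here. β=17.5, B=31.8. 19·17.5/31.8 = 10.4560 → s = 24.4560

24.4560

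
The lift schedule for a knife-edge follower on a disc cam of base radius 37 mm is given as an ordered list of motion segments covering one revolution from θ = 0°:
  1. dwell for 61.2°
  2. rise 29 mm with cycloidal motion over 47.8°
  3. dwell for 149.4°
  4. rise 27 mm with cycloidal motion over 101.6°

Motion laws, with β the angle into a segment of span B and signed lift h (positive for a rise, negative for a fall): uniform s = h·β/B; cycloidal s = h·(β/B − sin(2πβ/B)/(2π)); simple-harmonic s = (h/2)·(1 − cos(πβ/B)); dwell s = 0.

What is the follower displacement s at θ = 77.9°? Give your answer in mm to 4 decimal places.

seg 1 [0°–61.2°] dwell: s stays 0.0000
seg 2 [61.2°–109°] cycloidal, h=29: θ=77.9° here. β=16.7, B=47.8. 29·(0.3494 − sin(2π·0.3494)/(2π)) = 6.3871 → s = 6.3871

6.3871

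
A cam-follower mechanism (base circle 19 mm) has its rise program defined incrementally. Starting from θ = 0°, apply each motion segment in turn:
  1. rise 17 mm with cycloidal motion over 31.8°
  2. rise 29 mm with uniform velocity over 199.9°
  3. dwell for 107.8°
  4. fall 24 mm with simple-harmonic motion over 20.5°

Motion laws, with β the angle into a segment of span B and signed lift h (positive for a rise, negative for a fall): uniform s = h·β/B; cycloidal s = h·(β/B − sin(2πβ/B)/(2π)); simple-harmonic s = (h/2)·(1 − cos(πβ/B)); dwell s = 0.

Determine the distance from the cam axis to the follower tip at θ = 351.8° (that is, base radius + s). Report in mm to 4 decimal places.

seg 1 [0°–31.8°] cycloidal, h=17: full span → s += 17 → s = 17.0000
seg 2 [31.8°–231.7°] uniform, h=29: full span → s += 29 → s = 46.0000
seg 3 [231.7°–339.5°] dwell: s stays 46.0000
seg 4 [339.5°–360°] simple-harmonic, h=-24: θ=351.8° here. β=12.3, B=20.5. -24/2·(1 − cos(π·0.6000)) = -15.7082 → s = 30.2918
radial distance = base radius + s = 19 + 30.2918 = 49.2918

49.2918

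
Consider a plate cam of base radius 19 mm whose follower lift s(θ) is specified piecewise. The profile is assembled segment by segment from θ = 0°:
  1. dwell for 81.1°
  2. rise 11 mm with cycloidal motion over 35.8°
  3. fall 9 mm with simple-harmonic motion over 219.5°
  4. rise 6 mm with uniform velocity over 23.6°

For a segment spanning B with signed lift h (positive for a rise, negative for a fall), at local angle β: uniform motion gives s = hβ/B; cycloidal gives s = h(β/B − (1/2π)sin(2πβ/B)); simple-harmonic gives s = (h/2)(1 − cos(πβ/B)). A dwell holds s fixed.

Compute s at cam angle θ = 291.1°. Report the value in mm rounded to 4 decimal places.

seg 1 [0°–81.1°] dwell: s stays 0.0000
seg 2 [81.1°–116.9°] cycloidal, h=11: full span → s += 11 → s = 11.0000
seg 3 [116.9°–336.4°] simple-harmonic, h=-9: θ=291.1° here. β=174.2, B=219.5. -9/2·(1 − cos(π·0.7936)) = -8.0868 → s = 2.9132

2.9132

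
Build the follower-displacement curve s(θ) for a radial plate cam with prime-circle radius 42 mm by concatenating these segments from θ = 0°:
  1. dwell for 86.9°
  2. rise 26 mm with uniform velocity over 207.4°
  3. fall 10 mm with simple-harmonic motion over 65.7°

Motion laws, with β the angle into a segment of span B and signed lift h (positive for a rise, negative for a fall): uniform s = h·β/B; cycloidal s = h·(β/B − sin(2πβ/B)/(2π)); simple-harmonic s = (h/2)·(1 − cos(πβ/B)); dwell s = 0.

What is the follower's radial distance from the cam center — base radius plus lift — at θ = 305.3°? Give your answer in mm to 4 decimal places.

seg 1 [0°–86.9°] dwell: s stays 0.0000
seg 2 [86.9°–294.3°] uniform, h=26: full span → s += 26 → s = 26.0000
seg 3 [294.3°–360°] simple-harmonic, h=-10: θ=305.3° here. β=11, B=65.7. -10/2·(1 − cos(π·0.1674)) = -0.6759 → s = 25.3241
radial distance = base radius + s = 42 + 25.3241 = 67.3241

67.3241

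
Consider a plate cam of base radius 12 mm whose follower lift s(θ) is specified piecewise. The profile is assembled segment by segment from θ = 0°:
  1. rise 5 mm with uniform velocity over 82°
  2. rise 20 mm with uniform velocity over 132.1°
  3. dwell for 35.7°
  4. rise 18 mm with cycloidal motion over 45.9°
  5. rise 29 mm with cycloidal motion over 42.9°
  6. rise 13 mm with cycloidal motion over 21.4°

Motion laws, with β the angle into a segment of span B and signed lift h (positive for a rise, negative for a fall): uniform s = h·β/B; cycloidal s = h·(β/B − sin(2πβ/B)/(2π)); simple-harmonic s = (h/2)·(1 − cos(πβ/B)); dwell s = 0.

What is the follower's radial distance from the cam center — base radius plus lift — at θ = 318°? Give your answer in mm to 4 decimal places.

seg 1 [0°–82°] uniform, h=5: full span → s += 5 → s = 5.0000
seg 2 [82°–214.1°] uniform, h=20: full span → s += 20 → s = 25.0000
seg 3 [214.1°–249.8°] dwell: s stays 25.0000
seg 4 [249.8°–295.7°] cycloidal, h=18: full span → s += 18 → s = 43.0000
seg 5 [295.7°–338.6°] cycloidal, h=29: θ=318° here. β=22.3, B=42.9. 29·(0.5198 − sin(2π·0.5198)/(2π)) = 15.6477 → s = 58.6477
radial distance = base radius + s = 12 + 58.6477 = 70.6477

70.6477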